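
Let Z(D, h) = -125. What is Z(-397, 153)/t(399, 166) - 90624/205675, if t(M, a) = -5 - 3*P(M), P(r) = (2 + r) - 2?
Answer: -83220673/247221350 ≈ -0.33662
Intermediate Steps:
P(r) = r
t(M, a) = -5 - 3*M
Z(-397, 153)/t(399, 166) - 90624/205675 = -125/(-5 - 3*399) - 90624/205675 = -125/(-5 - 1197) - 90624*1/205675 = -125/(-1202) - 90624/205675 = -125*(-1/1202) - 90624/205675 = 125/1202 - 90624/205675 = -83220673/247221350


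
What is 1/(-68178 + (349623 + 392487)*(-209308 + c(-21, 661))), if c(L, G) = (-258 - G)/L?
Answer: -7/1087080063376 ≈ -6.4393e-12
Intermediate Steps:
c(L, G) = (-258 - G)/L
1/(-68178 + (349623 + 392487)*(-209308 + c(-21, 661))) = 1/(-68178 + (349623 + 392487)*(-209308 + (-258 - 1*661)/(-21))) = 1/(-68178 + 742110*(-209308 - (-258 - 661)/21)) = 1/(-68178 + 742110*(-209308 - 1/21*(-919))) = 1/(-68178 + 742110*(-209308 + 919/21)) = 1/(-68178 + 742110*(-4394549/21)) = 1/(-68178 - 1087079586130/7) = 1/(-1087080063376/7) = -7/1087080063376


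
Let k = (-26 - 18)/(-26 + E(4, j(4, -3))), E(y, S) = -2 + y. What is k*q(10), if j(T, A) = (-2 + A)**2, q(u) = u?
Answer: 55/3 ≈ 18.333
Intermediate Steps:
k = 11/6 (k = (-26 - 18)/(-26 + (-2 + 4)) = -44/(-26 + 2) = -44/(-24) = -44*(-1/24) = 11/6 ≈ 1.8333)
k*q(10) = (11/6)*10 = 55/3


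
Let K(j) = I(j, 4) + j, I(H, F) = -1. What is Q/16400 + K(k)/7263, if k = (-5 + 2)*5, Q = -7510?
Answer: -5480753/11911320 ≈ -0.46013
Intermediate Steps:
k = -15 (k = -3*5 = -15)
K(j) = -1 + j
Q/16400 + K(k)/7263 = -7510/16400 + (-1 - 15)/7263 = -7510*1/16400 - 16*1/7263 = -751/1640 - 16/7263 = -5480753/11911320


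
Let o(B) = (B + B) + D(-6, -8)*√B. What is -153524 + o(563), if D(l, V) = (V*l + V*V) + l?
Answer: -152398 + 106*√563 ≈ -1.4988e+5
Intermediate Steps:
D(l, V) = l + V² + V*l (D(l, V) = (V*l + V²) + l = (V² + V*l) + l = l + V² + V*l)
o(B) = 2*B + 106*√B (o(B) = (B + B) + (-6 + (-8)² - 8*(-6))*√B = 2*B + (-6 + 64 + 48)*√B = 2*B + 106*√B)
-153524 + o(563) = -153524 + (2*563 + 106*√563) = -153524 + (1126 + 106*√563) = -152398 + 106*√563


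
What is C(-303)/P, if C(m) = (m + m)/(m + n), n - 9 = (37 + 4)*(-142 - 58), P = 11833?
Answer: 303/50254751 ≈ 6.0293e-6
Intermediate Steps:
n = -8191 (n = 9 + (37 + 4)*(-142 - 58) = 9 + 41*(-200) = 9 - 8200 = -8191)
C(m) = 2*m/(-8191 + m) (C(m) = (m + m)/(m - 8191) = (2*m)/(-8191 + m) = 2*m/(-8191 + m))
C(-303)/P = (2*(-303)/(-8191 - 303))/11833 = (2*(-303)/(-8494))*(1/11833) = (2*(-303)*(-1/8494))*(1/11833) = (303/4247)*(1/11833) = 303/50254751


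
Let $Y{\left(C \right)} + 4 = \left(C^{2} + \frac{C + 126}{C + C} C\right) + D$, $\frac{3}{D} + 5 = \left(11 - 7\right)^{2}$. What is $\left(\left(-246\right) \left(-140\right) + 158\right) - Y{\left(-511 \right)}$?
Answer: $- \frac{4979189}{22} \approx -2.2633 \cdot 10^{5}$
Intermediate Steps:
$D = \frac{3}{11}$ ($D = \frac{3}{-5 + \left(11 - 7\right)^{2}} = \frac{3}{-5 + 4^{2}} = \frac{3}{-5 + 16} = \frac{3}{11} \approx 0.27273$)
$Y{\left(C \right)} = \frac{652}{11} + C^{2} + \frac{C}{2}$ ($Y{\left(C \right)} = -4 + \left(\left(C^{2} + \frac{C + 126}{C + C} C\right) + \frac{3}{11}\right) = -4 + \left(\left(C^{2} + \frac{126 + C}{2 C} C\right) + \frac{3}{11}\right) = -4 + \left(\left(C^{2} + \left(63 + \frac{C}{2}\right)\right) + \frac{3}{11}\right) = -4 + \left(\left(63 + C^{2} + \frac{C}{2}\right) + \frac{3}{11}\right) = -4 + \left(\frac{696}{11} + C^{2} + \frac{C}{2}\right) = \frac{652}{11} + C^{2} + \frac{C}{2}$)
$\left(\left(-246\right) \left(-140\right) + 158\right) - Y{\left(-511 \right)} = \left(\left(-246\right) \left(-140\right) + 158\right) - \left(\frac{652}{11} + \left(-511\right)^{2} + \frac{1}{2} \left(-511\right)\right) = \left(34440 + 158\right) - \left(\frac{652}{11} + 261121 - \frac{511}{2}\right) = 34598 - \frac{5740345}{22} = - \frac{4979189}{22}$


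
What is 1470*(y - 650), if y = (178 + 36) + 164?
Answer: -399840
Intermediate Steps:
y = 378 (y = 214 + 164 = 378)
1470*(y - 650) = 1470*(378 - 650) = 1470*(-272) = -399840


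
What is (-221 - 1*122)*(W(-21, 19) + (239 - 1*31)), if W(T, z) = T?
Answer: -64141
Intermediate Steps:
(-221 - 1*122)*(W(-21, 19) + (239 - 1*31)) = (-221 - 1*122)*(-21 + (239 - 1*31)) = (-221 - 122)*(-21 + (239 - 31)) = -343*(-21 + 208) = -343*187 = -64141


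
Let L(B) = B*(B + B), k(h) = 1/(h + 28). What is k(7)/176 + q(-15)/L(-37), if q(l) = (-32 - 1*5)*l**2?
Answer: -692963/227920 ≈ -3.0404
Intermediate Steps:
k(h) = 1/(28 + h)
L(B) = 2*B**2 (L(B) = B*(2*B) = 2*B**2)
q(l) = -37*l**2 (q(l) = (-32 - 5)*l**2 = -37*l**2)
k(7)/176 + q(-15)/L(-37) = 1/((28 + 7)*176) + (-37*(-15)**2)/((2*(-37)**2)) = (1/176)/35 + (-37*225)/((2*1369)) = (1/35)*(1/176) - 8325/2738 = 1/6160 - 8325*1/2738 = 1/6160 - 225/74 = -692963/227920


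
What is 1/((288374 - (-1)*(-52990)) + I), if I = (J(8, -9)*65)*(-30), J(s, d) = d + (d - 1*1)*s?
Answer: 1/408934 ≈ 2.4454e-6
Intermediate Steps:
J(s, d) = d + s*(-1 + d) (J(s, d) = d + (d - 1)*s = d + (-1 + d)*s = d + s*(-1 + d))
I = 173550 (I = ((-9 - 1*8 - 9*8)*65)*(-30) = ((-9 - 8 - 72)*65)*(-30) = -89*65*(-30) = -5785*(-30) = 173550)
1/((288374 - (-1)*(-52990)) + I) = 1/((288374 - (-1)*(-52990)) + 173550) = 1/((288374 - 1*52990) + 173550) = 1/((288374 - 52990) + 173550) = 1/(235384 + 173550) = 1/408934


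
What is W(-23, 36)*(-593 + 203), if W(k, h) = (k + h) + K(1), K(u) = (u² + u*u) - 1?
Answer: -5460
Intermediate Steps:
K(u) = -1 + 2*u² (K(u) = (u² + u²) - 1 = 2*u² - 1 = -1 + 2*u²)
W(k, h) = 1 + h + k (W(k, h) = (k + h) + (-1 + 2*1²) = (h + k) + (-1 + 2*1) = (h + k) + (-1 + 2) = (h + k) + 1 = 1 + h + k)
W(-23, 36)*(-593 + 203) = (1 + 36 - 23)*(-593 + 203) = 14*(-390) = -5460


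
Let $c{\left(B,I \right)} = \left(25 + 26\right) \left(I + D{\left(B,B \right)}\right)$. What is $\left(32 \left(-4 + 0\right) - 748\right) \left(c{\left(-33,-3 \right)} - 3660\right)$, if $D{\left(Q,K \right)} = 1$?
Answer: $3295512$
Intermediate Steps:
$c{\left(B,I \right)} = 51 + 51 I$ ($c{\left(B,I \right)} = \left(25 + 26\right) \left(I + 1\right) = 51 \left(1 + I\right) = 51 + 51 I$)
$\left(32 \left(-4 + 0\right) - 748\right) \left(c{\left(-33,-3 \right)} - 3660\right) = \left(32 \left(-4 + 0\right) - 748\right) \left(\left(51 + 51 \left(-3\right)\right) - 3660\right) = \left(32 \left(-4\right) - 748\right) \left(\left(51 - 153\right) - 3660\right) = \left(-128 - 748\right) \left(-102 - 3660\right) = \left(-876\right) \left(-3762\right) = 3295512$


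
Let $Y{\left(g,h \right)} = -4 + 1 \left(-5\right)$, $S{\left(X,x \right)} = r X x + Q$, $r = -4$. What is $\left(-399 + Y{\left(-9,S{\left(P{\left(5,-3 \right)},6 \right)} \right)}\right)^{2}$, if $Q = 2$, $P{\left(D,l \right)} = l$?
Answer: $166464$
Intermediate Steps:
$S{\left(X,x \right)} = 2 - 4 X x$ ($S{\left(X,x \right)} = - 4 X x + 2 = 2 - 4 X x$)
$Y{\left(g,h \right)} = -9$ ($Y{\left(g,h \right)} = -4 - 5 = -9$)
$\left(-399 + Y{\left(-9,S{\left(P{\left(5,-3 \right)},6 \right)} \right)}\right)^{2} = \left(-399 - 9\right)^{2} = \left(-408\right)^{2} = 166464$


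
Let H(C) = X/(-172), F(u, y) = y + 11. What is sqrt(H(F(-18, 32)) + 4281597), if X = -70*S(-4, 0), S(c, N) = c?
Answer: sqrt(7916669843)/43 ≈ 2069.2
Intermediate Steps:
X = 280 (X = -70*(-4) = 280)
F(u, y) = 11 + y
H(C) = -70/43 (H(C) = 280/(-172) = 280*(-1/172) = -70/43)
sqrt(H(F(-18, 32)) + 4281597) = sqrt(-70/43 + 4281597) = sqrt(184108601/43) = sqrt(7916669843)/43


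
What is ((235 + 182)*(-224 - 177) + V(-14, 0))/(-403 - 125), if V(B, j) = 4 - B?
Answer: 55733/176 ≈ 316.66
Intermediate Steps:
((235 + 182)*(-224 - 177) + V(-14, 0))/(-403 - 125) = ((235 + 182)*(-224 - 177) + (4 - 1*(-14)))/(-403 - 125) = (417*(-401) + (4 + 14))/(-528) = (-167217 + 18)*(-1/528) = -167199*(-1/528) = 55733/176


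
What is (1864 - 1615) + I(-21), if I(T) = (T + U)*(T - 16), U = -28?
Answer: 2062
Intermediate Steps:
I(T) = (-28 + T)*(-16 + T) (I(T) = (T - 28)*(T - 16) = (-28 + T)*(-16 + T))
(1864 - 1615) + I(-21) = (1864 - 1615) + (448 + (-21)² - 44*(-21)) = 249 + (448 + 441 + 924) = 249 + 1813 = 2062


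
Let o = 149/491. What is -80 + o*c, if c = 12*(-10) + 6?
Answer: -56266/491 ≈ -114.59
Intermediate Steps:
o = 149/491 (o = 149*(1/491) = 149/491 ≈ 0.30346)
c = -114 (c = -120 + 6 = -114)
-80 + o*c = -80 + (149/491)*(-114) = -80 - 16986/491 = -56266/491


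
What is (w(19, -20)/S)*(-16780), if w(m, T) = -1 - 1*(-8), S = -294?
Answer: 8390/21 ≈ 399.52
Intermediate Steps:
w(m, T) = 7 (w(m, T) = -1 + 8 = 7)
(w(19, -20)/S)*(-16780) = (7/(-294))*(-16780) = (7*(-1/294))*(-16780) = -1/42*(-16780) = 8390/21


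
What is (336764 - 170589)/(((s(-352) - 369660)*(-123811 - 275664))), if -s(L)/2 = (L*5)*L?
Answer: 6647/25705417300 ≈ 2.5858e-7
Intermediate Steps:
s(L) = -10*L² (s(L) = -2*L*5*L = -2*5*L*L = -10*L²)
(336764 - 170589)/(((s(-352) - 369660)*(-123811 - 275664))) = (336764 - 170589)/(((-10*(-352)² - 369660)*(-123811 - 275664))) = 166175/(((-10*123904 - 369660)*(-399475))) = 166175/(((-1239040 - 369660)*(-399475))) = 166175/((-1608700*(-399475))) = 166175/642635432500 = 166175*(1/642635432500) = 6647/25705417300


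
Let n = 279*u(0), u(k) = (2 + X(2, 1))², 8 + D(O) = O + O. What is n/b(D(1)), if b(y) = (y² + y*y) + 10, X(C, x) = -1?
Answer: 279/82 ≈ 3.4024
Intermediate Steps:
D(O) = -8 + 2*O (D(O) = -8 + (O + O) = -8 + 2*O)
u(k) = 1 (u(k) = (2 - 1)² = 1² = 1)
b(y) = 10 + 2*y² (b(y) = (y² + y²) + 10 = 2*y² + 10 = 10 + 2*y²)
n = 279 (n = 279*1 = 279)
n/b(D(1)) = 279/(10 + 2*(-8 + 2*1)²) = 279/(10 + 2*(-8 + 2)²) = 279/(10 + 2*(-6)²) = 279/(10 + 2*36) = 279/(10 + 72) = 279/82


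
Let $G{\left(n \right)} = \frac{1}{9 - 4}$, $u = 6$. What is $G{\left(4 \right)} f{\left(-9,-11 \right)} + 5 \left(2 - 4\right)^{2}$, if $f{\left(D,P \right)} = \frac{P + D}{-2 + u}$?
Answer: $19$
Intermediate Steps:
$f{\left(D,P \right)} = \frac{D}{4} + \frac{P}{4}$ ($f{\left(D,P \right)} = \frac{P + D}{-2 + 6} = \frac{D + P}{4} = \left(D + P\right) \frac{1}{4} = \frac{D}{4} + \frac{P}{4}$)
$G{\left(n \right)} = \frac{1}{5}$
$G{\left(4 \right)} f{\left(-9,-11 \right)} + 5 \left(2 - 4\right)^{2} = \frac{\frac{1}{4} \left(-9\right) + \frac{1}{4} \left(-11\right)}{5} + 5 \left(2 - 4\right)^{2} = \frac{- \frac{9}{4} - \frac{11}{4}}{5} + 5 \left(-2\right)^{2} = \frac{1}{5} \left(-5\right) + 5 \cdot 4 = -1 + 20 = 19$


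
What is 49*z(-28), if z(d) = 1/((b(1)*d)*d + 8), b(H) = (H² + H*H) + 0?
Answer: 49/1576 ≈ 0.031091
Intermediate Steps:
b(H) = 2*H² (b(H) = (H² + H²) + 0 = 2*H² + 0 = 2*H²)
z(d) = 1/(8 + 2*d²) (z(d) = 1/(((2*1²)*d)*d + 8) = 1/(((2*1)*d)*d + 8) = 1/((2*d)*d + 8) = 1/(2*d² + 8) = 1/(8 + 2*d²))
49*z(-28) = 49*(1/(2*(4 + (-28)²))) = 49*(1/(2*(4 + 784))) = 49*((½)/788) = 49*((½)*(1/788)) = 49*(1/1576) = 49/1576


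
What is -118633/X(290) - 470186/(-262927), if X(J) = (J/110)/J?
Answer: -3431099596824/262927 ≈ -1.3050e+7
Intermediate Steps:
X(J) = 1/110 (X(J) = (J*(1/110))/J = (J/110)/J = 1/110)
-118633/X(290) - 470186/(-262927) = -118633/1/110 - 470186/(-262927) = -118633*110 - 470186*(-1/262927) = -13049630 + 470186/262927 = -3431099596824/262927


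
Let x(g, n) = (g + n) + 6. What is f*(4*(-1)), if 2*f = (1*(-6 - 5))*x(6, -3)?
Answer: 198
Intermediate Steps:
x(g, n) = 6 + g + n
f = -99/2 (f = ((1*(-6 - 5))*(6 + 6 - 3))/2 = ((1*(-11))*9)/2 = (-11*9)/2 = (½)*(-99) = -99/2 ≈ -49.500)
f*(4*(-1)) = -198*(-1) = -99/2*(-4) = 198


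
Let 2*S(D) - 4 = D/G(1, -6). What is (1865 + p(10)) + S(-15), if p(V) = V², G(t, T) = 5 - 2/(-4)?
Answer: 21622/11 ≈ 1965.6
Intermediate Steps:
G(t, T) = 11/2 (G(t, T) = 5 - 2*(-¼) = 5 + ½ = 11/2)
S(D) = 2 + D/11 (S(D) = 2 + (D/(11/2))/2 = 2 + (D*(2/11))/2 = 2 + (2*D/11)/2 = 2 + D/11)
(1865 + p(10)) + S(-15) = (1865 + 10²) + (2 + (1/11)*(-15)) = (1865 + 100) + (2 - 15/11) = 1965 + 7/11 = 21622/11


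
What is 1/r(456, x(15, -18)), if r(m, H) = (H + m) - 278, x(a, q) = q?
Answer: 1/160 ≈ 0.0062500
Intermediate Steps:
r(m, H) = -278 + H + m
1/r(456, x(15, -18)) = 1/(-278 - 18 + 456) = 1/160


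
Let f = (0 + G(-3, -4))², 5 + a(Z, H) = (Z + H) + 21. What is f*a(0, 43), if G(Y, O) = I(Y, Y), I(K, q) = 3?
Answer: 531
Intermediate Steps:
a(Z, H) = 16 + H + Z (a(Z, H) = -5 + ((Z + H) + 21) = -5 + ((H + Z) + 21) = -5 + (21 + H + Z) = 16 + H + Z)
G(Y, O) = 3
f = 9 (f = (0 + 3)² = 3² = 9)
f*a(0, 43) = 9*(16 + 43 + 0) = 9*59 = 531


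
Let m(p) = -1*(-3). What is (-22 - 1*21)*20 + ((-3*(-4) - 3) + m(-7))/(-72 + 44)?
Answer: -6023/7 ≈ -860.43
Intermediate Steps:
m(p) = 3
(-22 - 1*21)*20 + ((-3*(-4) - 3) + m(-7))/(-72 + 44) = (-22 - 1*21)*20 + ((-3*(-4) - 3) + 3)/(-72 + 44) = (-22 - 21)*20 + ((12 - 3) + 3)/(-28) = -43*20 + (9 + 3)*(-1/28) = -860 + 12*(-1/28) = -860 - 3/7 = -6023/7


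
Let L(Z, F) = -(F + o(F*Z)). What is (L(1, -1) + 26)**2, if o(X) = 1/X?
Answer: 784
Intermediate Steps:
o(X) = 1/X
L(Z, F) = -F - 1/(F*Z) (L(Z, F) = -(F + 1/(F*Z)) = -F - 1/(F*Z))
(L(1, -1) + 26)**2 = ((-1*(-1) - 1/(-1*1)) + 26)**2 = ((1 - 1*(-1)*1) + 26)**2 = ((1 + 1) + 26)**2 = (2 + 26)**2 = 28**2 = 784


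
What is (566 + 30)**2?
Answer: 355216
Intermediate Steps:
(566 + 30)**2 = 596**2 = 355216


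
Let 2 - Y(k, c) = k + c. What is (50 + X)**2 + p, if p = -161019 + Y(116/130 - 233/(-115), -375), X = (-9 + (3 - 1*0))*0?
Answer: -236426653/1495 ≈ -1.5815e+5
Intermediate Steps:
X = 0 (X = (-9 + (3 + 0))*0 = (-9 + 3)*0 = -6*0 = 0)
Y(k, c) = 2 - c - k (Y(k, c) = 2 - (k + c) = 2 - (c + k) = 2 + (-c - k) = 2 - c - k)
p = -240164153/1495 (p = -161019 + (2 - 1*(-375) - (116/130 - 233/(-115))) = -161019 + (2 + 375 - (116*(1/130) - 233*(-1/115))) = -161019 + (2 + 375 - (58/65 + 233/115)) = -161019 + (2 + 375 - 1*4363/1495) = -161019 + (2 + 375 - 4363/1495) = -161019 + 559252/1495 = -240164153/1495 ≈ -1.6065e+5)
(50 + X)**2 + p = (50 + 0)**2 - 240164153/1495 = 50**2 - 240164153/1495 = 2500 - 240164153/1495 = -236426653/1495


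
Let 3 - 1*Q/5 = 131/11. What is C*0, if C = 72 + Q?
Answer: 0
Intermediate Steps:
Q = -490/11 (Q = 15 - 655/11 = -490/11 ≈ -44.545)
C = 302/11 (C = 72 - 490/11 = 302/11 ≈ 27.455)
C*0 = (302/11)*0 = 0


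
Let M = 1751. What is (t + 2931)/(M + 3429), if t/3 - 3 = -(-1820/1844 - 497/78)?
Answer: 5071921/8869640 ≈ 0.57183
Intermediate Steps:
t = 372481/11986 (t = 9 + 3*(-(-1820/1844 - 497/78)) = 9 + 3*(-(-1820*1/1844 - 497*1/78)) = 9 + 3*(-(-455/461 - 497/78)) = 9 + 3*(-1*(-264607/35958)) = 9 + 3*(264607/35958) = 9 + 264607/11986 = 372481/11986 ≈ 31.076)
(t + 2931)/(M + 3429) = (372481/11986 + 2931)/(1751 + 3429) = (35503447/11986)/5180 = (35503447/11986)*(1/5180) = 5071921/8869640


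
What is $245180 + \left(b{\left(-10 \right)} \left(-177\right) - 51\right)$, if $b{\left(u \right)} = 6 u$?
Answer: $255749$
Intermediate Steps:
$245180 + \left(b{\left(-10 \right)} \left(-177\right) - 51\right) = 245180 - \left(51 - 6 \left(-10\right) \left(-177\right)\right) = 245180 - -10569 = 245180 + \left(10620 - 51\right) = 245180 + 10569 = 255749$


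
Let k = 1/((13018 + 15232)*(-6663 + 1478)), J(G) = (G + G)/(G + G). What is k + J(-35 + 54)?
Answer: 146476249/146476250 ≈ 1.0000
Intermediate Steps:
J(G) = 1 (J(G) = (2*G)/((2*G)) = (2*G)*(1/(2*G)) = 1)
k = -1/146476250 (k = 1/(28250*(-5185)) = 1/(-146476250) = -1/146476250 ≈ -6.8270e-9)
k + J(-35 + 54) = -1/146476250 + 1 = 146476249/146476250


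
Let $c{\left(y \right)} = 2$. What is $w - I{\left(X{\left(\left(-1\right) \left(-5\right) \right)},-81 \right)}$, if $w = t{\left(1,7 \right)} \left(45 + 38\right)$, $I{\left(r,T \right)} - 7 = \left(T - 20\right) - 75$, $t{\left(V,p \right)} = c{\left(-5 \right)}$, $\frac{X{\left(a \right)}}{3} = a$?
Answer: $335$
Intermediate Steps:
$X{\left(a \right)} = 3 a$
$t{\left(V,p \right)} = 2$
$I{\left(r,T \right)} = -88 + T$ ($I{\left(r,T \right)} = 7 + \left(\left(T - 20\right) - 75\right) = 7 + \left(\left(-20 + T\right) - 75\right) = 7 + \left(-95 + T\right) = -88 + T$)
$w = 166$ ($w = 2 \left(45 + 38\right) = 2 \cdot 83 = 166$)
$w - I{\left(X{\left(\left(-1\right) \left(-5\right) \right)},-81 \right)} = 166 - \left(-88 - 81\right) = 166 - -169 = 166 + 169 = 335$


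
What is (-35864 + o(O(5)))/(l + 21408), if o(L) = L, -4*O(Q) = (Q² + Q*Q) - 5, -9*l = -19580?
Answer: -1291509/849008 ≈ -1.5212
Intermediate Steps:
l = 19580/9 (l = -⅑*(-19580) = 19580/9 ≈ 2175.6)
O(Q) = 5/4 - Q²/2 (O(Q) = -((Q² + Q*Q) - 5)/4 = -((Q² + Q²) - 5)/4 = -(2*Q² - 5)/4 = -(-5 + 2*Q²)/4 = 5/4 - Q²/2)
(-35864 + o(O(5)))/(l + 21408) = (-35864 + (5/4 - ½*5²))/(19580/9 + 21408) = (-35864 + (5/4 - ½*25))/(212252/9) = (-35864 + (5/4 - 25/2))*(9/212252) = (-35864 - 45/4)*(9/212252) = -143501/4*9/212252 = -1291509/849008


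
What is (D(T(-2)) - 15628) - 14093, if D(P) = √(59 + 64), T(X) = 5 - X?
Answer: -29721 + √123 ≈ -29710.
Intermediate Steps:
D(P) = √123
(D(T(-2)) - 15628) - 14093 = (√123 - 15628) - 14093 = (-15628 + √123) - 14093 = -29721 + √123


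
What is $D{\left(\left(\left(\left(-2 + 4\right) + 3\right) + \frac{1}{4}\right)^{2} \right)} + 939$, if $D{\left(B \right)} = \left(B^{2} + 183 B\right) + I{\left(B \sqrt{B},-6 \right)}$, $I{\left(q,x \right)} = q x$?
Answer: $\frac{1503849}{256} \approx 5874.4$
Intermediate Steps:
$D{\left(B \right)} = B^{2} - 6 B^{\frac{3}{2}} + 183 B$ ($D{\left(B \right)} = \left(B^{2} + 183 B\right) + B \sqrt{B} \left(-6\right) = \left(B^{2} + 183 B\right) + B^{\frac{3}{2}} \left(-6\right) = \left(B^{2} + 183 B\right) - 6 B^{\frac{3}{2}} = B^{2} - 6 B^{\frac{3}{2}} + 183 B$)
$D{\left(\left(\left(\left(-2 + 4\right) + 3\right) + \frac{1}{4}\right)^{2} \right)} + 939 = \left(\left(\left(\left(\left(-2 + 4\right) + 3\right) + \frac{1}{4}\right)^{2}\right)^{2} - 6 \left(\left(\left(\left(-2 + 4\right) + 3\right) + \frac{1}{4}\right)^{2}\right)^{\frac{3}{2}} + 183 \left(\left(\left(-2 + 4\right) + 3\right) + \frac{1}{4}\right)^{2}\right) + 939 = \left(\left(\left(\left(2 + 3\right) + \frac{1}{4}\right)^{2}\right)^{2} - 6 \left(\left(\left(2 + 3\right) + \frac{1}{4}\right)^{2}\right)^{\frac{3}{2}} + 183 \left(\left(2 + 3\right) + \frac{1}{4}\right)^{2}\right) + 939 = \left(\left(\left(5 + \frac{1}{4}\right)^{2}\right)^{2} - 6 \left(\left(5 + \frac{1}{4}\right)^{2}\right)^{\frac{3}{2}} + 183 \left(5 + \frac{1}{4}\right)^{2}\right) + 939 = \left(\left(\left(\frac{21}{4}\right)^{2}\right)^{2} - 6 \left(\left(\frac{21}{4}\right)^{2}\right)^{\frac{3}{2}} + 183 \left(\frac{21}{4}\right)^{2}\right) + 939 = \left(\left(\frac{441}{16}\right)^{2} - 6 \left(\frac{441}{16}\right)^{\frac{3}{2}} + 183 \cdot \frac{441}{16}\right) + 939 = \left(\frac{194481}{256} - \frac{27783}{32} + \frac{80703}{16}\right) + 939 = \frac{1263465}{256} + 939 = \frac{1503849}{256}$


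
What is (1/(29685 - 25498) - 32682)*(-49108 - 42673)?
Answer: 12559269178273/4187 ≈ 2.9996e+9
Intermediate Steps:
(1/(29685 - 25498) - 32682)*(-49108 - 42673) = (1/4187 - 32682)*(-91781) = -136839533/4187*(-91781) = 12559269178273/4187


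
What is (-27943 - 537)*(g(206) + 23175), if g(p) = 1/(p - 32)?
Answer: -57422102240/87 ≈ -6.6002e+8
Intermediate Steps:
g(p) = 1/(-32 + p)
(-27943 - 537)*(g(206) + 23175) = (-27943 - 537)*(1/(-32 + 206) + 23175) = -28480*(1/174 + 23175) = -28480*4032451/174 = -57422102240/87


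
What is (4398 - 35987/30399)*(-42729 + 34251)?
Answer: -377719811190/10133 ≈ -3.7276e+7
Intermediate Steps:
(4398 - 35987/30399)*(-42729 + 34251) = (4398 - 35987*1/30399)*(-8478) = (4398 - 35987/30399)*(-8478) = (133658815/30399)*(-8478) = -377719811190/10133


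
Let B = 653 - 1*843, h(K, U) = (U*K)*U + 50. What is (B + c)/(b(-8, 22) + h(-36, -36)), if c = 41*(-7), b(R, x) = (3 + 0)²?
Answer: 477/46597 ≈ 0.010237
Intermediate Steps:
b(R, x) = 9 (b(R, x) = 3² = 9)
h(K, U) = 50 + K*U² (h(K, U) = (K*U)*U + 50 = K*U² + 50 = 50 + K*U²)
B = -190 (B = 653 - 843 = -190)
c = -287
(B + c)/(b(-8, 22) + h(-36, -36)) = (-190 - 287)/(9 + (50 - 36*(-36)²)) = -477/(9 + (50 - 36*1296)) = -477/(9 + (50 - 46656)) = -477/(9 - 46606) = -477/(-46597) = -477*(-1/46597) = 477/46597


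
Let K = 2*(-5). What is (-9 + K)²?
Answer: 361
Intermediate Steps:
K = -10
(-9 + K)² = (-9 - 10)² = (-19)² = 361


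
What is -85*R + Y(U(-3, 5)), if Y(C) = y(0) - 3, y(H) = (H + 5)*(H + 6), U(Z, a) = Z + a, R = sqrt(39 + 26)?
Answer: 27 - 85*sqrt(65) ≈ -658.29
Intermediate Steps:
R = sqrt(65) ≈ 8.0623
y(H) = (5 + H)*(6 + H)
Y(C) = 27 (Y(C) = (30 + 0**2 + 11*0) - 3 = (30 + 0 + 0) - 3 = 30 - 3 = 27)
-85*R + Y(U(-3, 5)) = -85*sqrt(65) + 27 = 27 - 85*sqrt(65)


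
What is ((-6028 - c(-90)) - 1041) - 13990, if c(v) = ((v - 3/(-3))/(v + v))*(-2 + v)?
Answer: -945608/45 ≈ -21014.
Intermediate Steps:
c(v) = (1 + v)*(-2 + v)/(2*v) (c(v) = ((v - 3*(-1/3))/((2*v)))*(-2 + v) = ((v + 1)*(1/(2*v)))*(-2 + v) = ((1 + v)*(1/(2*v)))*(-2 + v) = ((1 + v)/(2*v))*(-2 + v) = (1 + v)*(-2 + v)/(2*v))
((-6028 - c(-90)) - 1041) - 13990 = ((-6028 - (-2 - 90*(-1 - 90))/(2*(-90))) - 1041) - 13990 = ((-6028 - (-1)*(-2 - 90*(-91))/(2*90)) - 1041) - 13990 = ((-6028 - (-1)*(-2 + 8190)/(2*90)) - 1041) - 13990 = ((-6028 - (-1)*8188/(2*90)) - 1041) - 13990 = ((-6028 - 1*(-2047/45)) - 1041) - 13990 = ((-6028 + 2047/45) - 1041) - 13990 = (-269213/45 - 1041) - 13990 = -316058/45 - 13990 = -945608/45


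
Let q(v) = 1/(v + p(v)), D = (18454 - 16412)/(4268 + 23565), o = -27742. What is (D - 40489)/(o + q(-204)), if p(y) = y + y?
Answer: 137936023308/94510319293 ≈ 1.4595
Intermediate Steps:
p(y) = 2*y
D = 2042/27833 ≈ 0.073366
q(v) = 1/(3*v) (q(v) = 1/(v + 2*v) = 1/(3*v))
(D - 40489)/(o + q(-204)) = (2042/27833 - 40489)/(-27742 + (⅓)/(-204)) = -1126928295/(27833*(-27742 + (⅓)*(-1/204))) = -1126928295/(27833*(-27742 - 1/612)) = -1126928295/(27833*(-16978105/612)) = -1126928295/27833*(-612/16978105) = 137936023308/94510319293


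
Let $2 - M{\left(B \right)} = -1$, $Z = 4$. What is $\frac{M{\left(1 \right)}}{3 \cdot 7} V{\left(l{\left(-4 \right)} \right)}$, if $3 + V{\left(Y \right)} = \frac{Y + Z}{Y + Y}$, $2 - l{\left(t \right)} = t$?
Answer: $- \frac{13}{42} \approx -0.30952$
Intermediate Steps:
$l{\left(t \right)} = 2 - t$
$M{\left(B \right)} = 3$ ($M{\left(B \right)} = 2 - -1 = 2 + 1 = 3$)
$V{\left(Y \right)} = -3 + \frac{4 + Y}{2 Y}$ ($V{\left(Y \right)} = -3 + \frac{Y + 4}{Y + Y} = -3 + \frac{4 + Y}{2 Y}$)
$\frac{M{\left(1 \right)}}{3 \cdot 7} V{\left(l{\left(-4 \right)} \right)} = \frac{1}{3 \cdot 7} \cdot 3 \left(- \frac{5}{2} + \frac{2}{2 - -4}\right) = \frac{1}{21} \cdot 3 \left(- \frac{5}{2} + \frac{2}{2 + 4}\right) = \frac{1}{21} \cdot 3 \left(- \frac{5}{2} + \frac{2}{6}\right) = \frac{- \frac{5}{2} + 2 \cdot \frac{1}{6}}{7} = \frac{- \frac{5}{2} + \frac{1}{3}}{7} = \frac{1}{7} \left(- \frac{13}{6}\right) = - \frac{13}{42}$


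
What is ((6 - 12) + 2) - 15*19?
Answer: -289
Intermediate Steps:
((6 - 12) + 2) - 15*19 = (-6 + 2) - 285 = -4 - 285 = -289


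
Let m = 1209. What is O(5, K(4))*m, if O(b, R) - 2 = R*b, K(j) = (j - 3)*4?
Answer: 26598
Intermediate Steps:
K(j) = -12 + 4*j (K(j) = (-3 + j)*4 = -12 + 4*j)
O(b, R) = 2 + R*b
O(5, K(4))*m = (2 + (-12 + 4*4)*5)*1209 = (2 + (-12 + 16)*5)*1209 = (2 + 4*5)*1209 = (2 + 20)*1209 = 22*1209 = 26598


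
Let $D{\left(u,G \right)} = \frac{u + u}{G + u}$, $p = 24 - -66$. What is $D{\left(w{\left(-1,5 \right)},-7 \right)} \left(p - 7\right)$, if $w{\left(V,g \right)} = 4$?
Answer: $- \frac{664}{3} \approx -221.33$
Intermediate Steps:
$p = 90$ ($p = 24 + 66 = 90$)
$D{\left(u,G \right)} = \frac{2 u}{G + u}$
$D{\left(w{\left(-1,5 \right)},-7 \right)} \left(p - 7\right) = 2 \cdot 4 \frac{1}{-7 + 4} \left(90 - 7\right) = 2 \cdot 4 \frac{1}{-3} \cdot 83 = 2 \cdot 4 \left(- \frac{1}{3}\right) 83 = \left(- \frac{8}{3}\right) 83 = - \frac{664}{3}$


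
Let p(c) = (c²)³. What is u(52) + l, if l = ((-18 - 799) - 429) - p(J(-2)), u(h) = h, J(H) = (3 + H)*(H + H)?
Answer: -5290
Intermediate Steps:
J(H) = 2*H*(3 + H) (J(H) = (3 + H)*(2*H) = 2*H*(3 + H))
p(c) = c⁶
l = -5342 (l = ((-18 - 799) - 429) - (2*(-2)*(3 - 2))⁶ = (-817 - 429) - (2*(-2)*1)⁶ = -1246 - 1*(-4)⁶ = -1246 - 1*4096 = -1246 - 4096 = -5342)
u(52) + l = 52 - 5342 = -5290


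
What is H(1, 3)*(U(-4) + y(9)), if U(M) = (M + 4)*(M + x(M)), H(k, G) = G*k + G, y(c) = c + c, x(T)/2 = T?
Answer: 108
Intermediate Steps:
x(T) = 2*T
y(c) = 2*c
H(k, G) = G + G*k
U(M) = 3*M*(4 + M) (U(M) = (M + 4)*(M + 2*M) = (4 + M)*(3*M) = 3*M*(4 + M))
H(1, 3)*(U(-4) + y(9)) = (3*(1 + 1))*(3*(-4)*(4 - 4) + 2*9) = (3*2)*(3*(-4)*0 + 18) = 6*(0 + 18) = 6*18 = 108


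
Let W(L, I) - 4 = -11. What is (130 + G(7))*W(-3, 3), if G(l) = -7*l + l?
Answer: -616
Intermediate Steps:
W(L, I) = -7 (W(L, I) = 4 - 11 = -7)
G(l) = -6*l
(130 + G(7))*W(-3, 3) = (130 - 6*7)*(-7) = (130 - 42)*(-7) = 88*(-7) = -616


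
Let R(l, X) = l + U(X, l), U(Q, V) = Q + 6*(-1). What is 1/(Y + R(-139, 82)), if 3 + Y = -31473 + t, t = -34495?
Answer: -1/66034 ≈ -1.5144e-5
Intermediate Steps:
U(Q, V) = -6 + Q (U(Q, V) = Q - 6 = -6 + Q)
Y = -65971 (Y = -3 + (-31473 - 34495) = -3 - 65968 = -65971)
R(l, X) = -6 + X + l (R(l, X) = l + (-6 + X) = -6 + X + l)
1/(Y + R(-139, 82)) = 1/(-65971 + (-6 + 82 - 139)) = 1/(-65971 - 63) = 1/(-66034) = -1/66034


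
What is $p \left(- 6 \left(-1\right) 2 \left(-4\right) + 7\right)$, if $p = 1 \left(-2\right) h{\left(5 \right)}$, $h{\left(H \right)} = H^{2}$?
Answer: $2050$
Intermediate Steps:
$p = -50$ ($p = 1 \left(-2\right) 5^{2} = \left(-2\right) 25 = -50$)
$p \left(- 6 \left(-1\right) 2 \left(-4\right) + 7\right) = - 50 \left(- 6 \left(-1\right) 2 \left(-4\right) + 7\right) = - 50 \left(- 6 \left(\left(-2\right) \left(-4\right)\right) + 7\right) = - 50 \left(\left(-6\right) 8 + 7\right) = - 50 \left(-48 + 7\right) = \left(-50\right) \left(-41\right) = 2050$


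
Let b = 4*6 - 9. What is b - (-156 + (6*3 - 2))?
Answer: 155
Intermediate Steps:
b = 15 (b = 24 - 9 = 15)
b - (-156 + (6*3 - 2)) = 15 - (-156 + (6*3 - 2)) = 15 - (-156 + (18 - 2)) = 15 - (-156 + 16) = 15 - 1*(-140) = 15 + 140 = 155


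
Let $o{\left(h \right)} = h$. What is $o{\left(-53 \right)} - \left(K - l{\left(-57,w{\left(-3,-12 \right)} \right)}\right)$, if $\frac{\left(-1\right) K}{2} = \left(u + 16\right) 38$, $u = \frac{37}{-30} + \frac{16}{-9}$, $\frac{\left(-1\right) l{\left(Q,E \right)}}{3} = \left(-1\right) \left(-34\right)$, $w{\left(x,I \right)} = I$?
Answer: $\frac{37447}{45} \approx 832.16$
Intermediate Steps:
$l{\left(Q,E \right)} = -102$ ($l{\left(Q,E \right)} = - 3 \left(\left(-1\right) \left(-34\right)\right) = \left(-3\right) 34 = -102$)
$u = - \frac{271}{90}$ ($u = 37 \left(- \frac{1}{30}\right) + 16 \left(- \frac{1}{9}\right) = - \frac{37}{30} - \frac{16}{9} = - \frac{271}{90} \approx -3.0111$)
$K = - \frac{44422}{45}$ ($K = - 2 \left(- \frac{271}{90} + 16\right) 38 = - 2 \cdot \frac{1169}{90} \cdot 38 = \left(-2\right) \frac{22211}{45} = - \frac{44422}{45} \approx -987.16$)
$o{\left(-53 \right)} - \left(K - l{\left(-57,w{\left(-3,-12 \right)} \right)}\right) = -53 - \left(- \frac{44422}{45} - -102\right) = -53 - \left(- \frac{44422}{45} + 102\right) = -53 - - \frac{39832}{45} = -53 + \frac{39832}{45} = \frac{37447}{45}$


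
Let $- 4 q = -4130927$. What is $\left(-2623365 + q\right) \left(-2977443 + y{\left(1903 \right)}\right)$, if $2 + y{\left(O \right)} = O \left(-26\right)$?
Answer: $\frac{19258897475959}{4} \approx 4.8147 \cdot 10^{12}$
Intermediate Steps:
$q = \frac{4130927}{4}$ ($q = \left(- \frac{1}{4}\right) \left(-4130927\right) = \frac{4130927}{4} \approx 1.0327 \cdot 10^{6}$)
$y{\left(O \right)} = -2 - 26 O$ ($y{\left(O \right)} = -2 + O \left(-26\right) = -2 - 26 O$)
$\left(-2623365 + q\right) \left(-2977443 + y{\left(1903 \right)}\right) = \left(-2623365 + \frac{4130927}{4}\right) \left(-2977443 - 49480\right) = - \frac{6362533 \left(-2977443 - 49480\right)}{4} = \left(- \frac{6362533}{4}\right) \left(-3026923\right) = \frac{19258897475959}{4}$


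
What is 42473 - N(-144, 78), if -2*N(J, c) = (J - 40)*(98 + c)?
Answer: 26281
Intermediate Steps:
N(J, c) = -(-40 + J)*(98 + c)/2 (N(J, c) = -(J - 40)*(98 + c)/2 = -(-40 + J)*(98 + c)/2)
42473 - N(-144, 78) = 42473 - (1960 - 49*(-144) + 20*78 - 1/2*(-144)*78) = 42473 - (1960 + 7056 + 1560 + 5616) = 42473 - 1*16192 = 42473 - 16192 = 26281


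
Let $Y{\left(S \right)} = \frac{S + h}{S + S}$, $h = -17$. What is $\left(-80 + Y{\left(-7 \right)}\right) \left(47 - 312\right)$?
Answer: $\frac{145220}{7} \approx 20746.0$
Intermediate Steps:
$Y{\left(S \right)} = \frac{-17 + S}{2 S}$ ($Y{\left(S \right)} = \frac{S - 17}{S + S} = \frac{-17 + S}{2 S}$)
$\left(-80 + Y{\left(-7 \right)}\right) \left(47 - 312\right) = \left(-80 + \frac{-17 - 7}{2 \left(-7\right)}\right) \left(47 - 312\right) = \left(-80 + \frac{1}{2} \left(- \frac{1}{7}\right) \left(-24\right)\right) \left(-265\right) = \left(-80 + \frac{12}{7}\right) \left(-265\right) = \left(- \frac{548}{7}\right) \left(-265\right) = \frac{145220}{7}$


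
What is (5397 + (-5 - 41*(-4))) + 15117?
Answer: 20673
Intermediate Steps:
(5397 + (-5 - 41*(-4))) + 15117 = (5397 + (-5 + 164)) + 15117 = (5397 + 159) + 15117 = 5556 + 15117 = 20673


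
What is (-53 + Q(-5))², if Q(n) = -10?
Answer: 3969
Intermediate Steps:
(-53 + Q(-5))² = (-53 - 10)² = (-63)² = 3969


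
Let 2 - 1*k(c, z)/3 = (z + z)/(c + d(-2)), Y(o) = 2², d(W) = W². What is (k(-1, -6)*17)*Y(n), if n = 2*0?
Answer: 1224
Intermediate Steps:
n = 0
Y(o) = 4
k(c, z) = 6 - 6*z/(4 + c) (k(c, z) = 6 - 3*(z + z)/(c + (-2)²) = 6 - 3*2*z/(c + 4) = 6 - 3*2*z/(4 + c) = 6 - 6*z/(4 + c))
(k(-1, -6)*17)*Y(n) = ((6*(4 - 1 - 1*(-6))/(4 - 1))*17)*4 = ((6*(4 - 1 + 6)/3)*17)*4 = ((6*(⅓)*9)*17)*4 = (18*17)*4 = 306*4 = 1224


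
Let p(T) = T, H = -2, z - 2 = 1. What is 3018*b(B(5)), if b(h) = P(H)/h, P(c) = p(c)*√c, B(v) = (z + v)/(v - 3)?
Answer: -1509*I*√2 ≈ -2134.0*I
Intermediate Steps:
z = 3 (z = 2 + 1 = 3)
B(v) = (3 + v)/(-3 + v) (B(v) = (3 + v)/(v - 3) = (3 + v)/(-3 + v))
P(c) = c^(3/2) (P(c) = c*√c = c^(3/2))
b(h) = -2*I*√2/h (b(h) = (-2)^(3/2)/h = (-2*I*√2)/h = -2*I*√2/h)
3018*b(B(5)) = 3018*(-2*I*√2/((3 + 5)/(-3 + 5))) = 3018*(-2*I*√2/(8/2)) = 3018*(-2*I*√2/((½)*8)) = 3018*(-2*I*√2/4) = 3018*(-2*I*√2*¼) = 3018*(-I*√2/2) = -1509*I*√2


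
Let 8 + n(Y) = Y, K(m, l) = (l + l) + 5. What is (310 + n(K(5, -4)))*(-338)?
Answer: -101062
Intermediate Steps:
K(m, l) = 5 + 2*l (K(m, l) = 2*l + 5 = 5 + 2*l)
n(Y) = -8 + Y
(310 + n(K(5, -4)))*(-338) = (310 + (-8 + (5 + 2*(-4))))*(-338) = (310 + (-8 + (5 - 8)))*(-338) = (310 + (-8 - 3))*(-338) = (310 - 11)*(-338) = 299*(-338) = -101062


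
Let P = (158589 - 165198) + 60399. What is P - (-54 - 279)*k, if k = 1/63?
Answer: 376567/7 ≈ 53795.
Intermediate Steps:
k = 1/63 ≈ 0.015873
P = 53790 (P = -6609 + 60399 = 53790)
P - (-54 - 279)*k = 53790 - (-54 - 279)/63 = 53790 - (-333)/63 = 53790 - 1*(-37/7) = 53790 + 37/7 = 376567/7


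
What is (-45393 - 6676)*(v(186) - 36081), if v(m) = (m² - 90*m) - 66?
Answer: 952394079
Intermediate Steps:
v(m) = -66 + m² - 90*m
(-45393 - 6676)*(v(186) - 36081) = (-45393 - 6676)*((-66 + 186² - 90*186) - 36081) = -52069*((-66 + 34596 - 16740) - 36081) = -52069*(17790 - 36081) = -52069*(-18291) = 952394079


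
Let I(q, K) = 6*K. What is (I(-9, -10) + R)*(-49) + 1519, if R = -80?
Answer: 8379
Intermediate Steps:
(I(-9, -10) + R)*(-49) + 1519 = (6*(-10) - 80)*(-49) + 1519 = (-60 - 80)*(-49) + 1519 = -140*(-49) + 1519 = 6860 + 1519 = 8379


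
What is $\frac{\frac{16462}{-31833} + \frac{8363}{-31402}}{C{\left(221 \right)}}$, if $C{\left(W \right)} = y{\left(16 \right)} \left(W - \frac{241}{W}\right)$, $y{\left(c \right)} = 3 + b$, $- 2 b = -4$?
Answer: $- \frac{173078161763}{242907627438000} \approx -0.00071253$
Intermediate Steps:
$b = 2$ ($b = \left(- \frac{1}{2}\right) \left(-4\right) = 2$)
$y{\left(c \right)} = 5$ ($y{\left(c \right)} = 3 + 2 = 5$)
$C{\left(W \right)} = - \frac{1205}{W} + 5 W$ ($C{\left(W \right)} = 5 \left(W - \frac{241}{W}\right) = - \frac{1205}{W} + 5 W$)
$\frac{\frac{16462}{-31833} + \frac{8363}{-31402}}{C{\left(221 \right)}} = \frac{\frac{16462}{-31833} + \frac{8363}{-31402}}{- \frac{1205}{221} + 5 \cdot 221} = \frac{16462 \left(- \frac{1}{31833}\right) + 8363 \left(- \frac{1}{31402}\right)}{\left(-1205\right) \frac{1}{221} + 1105} = \frac{- \frac{16462}{31833} - \frac{8363}{31402}}{- \frac{1205}{221} + 1105} = - \frac{783159103}{999619866 \cdot \frac{243000}{221}} = \left(- \frac{783159103}{999619866}\right) \frac{221}{243000} = - \frac{173078161763}{242907627438000}$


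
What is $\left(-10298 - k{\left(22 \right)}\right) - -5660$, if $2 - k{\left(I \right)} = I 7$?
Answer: $-4486$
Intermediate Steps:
$k{\left(I \right)} = 2 - 7 I$ ($k{\left(I \right)} = 2 - I 7 = 2 - 7 I$)
$\left(-10298 - k{\left(22 \right)}\right) - -5660 = \left(-10298 - \left(2 - 154\right)\right) - -5660 = \left(-10298 - \left(2 - 154\right)\right) + 5660 = \left(-10298 - -152\right) + 5660 = \left(-10298 + 152\right) + 5660 = -10146 + 5660 = -4486$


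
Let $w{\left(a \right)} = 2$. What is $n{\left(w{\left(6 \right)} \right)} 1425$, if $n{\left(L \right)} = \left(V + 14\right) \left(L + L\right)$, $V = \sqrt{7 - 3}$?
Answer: $91200$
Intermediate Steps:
$V = 2$ ($V = \sqrt{4} = 2$)
$n{\left(L \right)} = 32 L$ ($n{\left(L \right)} = \left(2 + 14\right) \left(L + L\right) = 16 \cdot 2 L = 32 L$)
$n{\left(w{\left(6 \right)} \right)} 1425 = 32 \cdot 2 \cdot 1425 = 64 \cdot 1425 = 91200$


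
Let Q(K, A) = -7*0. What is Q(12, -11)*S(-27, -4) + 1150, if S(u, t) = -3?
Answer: 1150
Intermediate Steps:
Q(K, A) = 0
Q(12, -11)*S(-27, -4) + 1150 = 0*(-3) + 1150 = 0 + 1150 = 1150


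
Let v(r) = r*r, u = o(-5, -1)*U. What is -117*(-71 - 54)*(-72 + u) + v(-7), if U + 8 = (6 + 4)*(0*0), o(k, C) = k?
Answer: -467951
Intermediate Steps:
U = -8 (U = -8 + (6 + 4)*(0*0) = -8 + 10*0 = -8 + 0 = -8)
u = 40 (u = -5*(-8) = 40)
v(r) = r²
-117*(-71 - 54)*(-72 + u) + v(-7) = -117*(-71 - 54)*(-72 + 40) + (-7)² = -(-14625)*(-32) + 49 = -117*4000 + 49 = -468000 + 49 = -467951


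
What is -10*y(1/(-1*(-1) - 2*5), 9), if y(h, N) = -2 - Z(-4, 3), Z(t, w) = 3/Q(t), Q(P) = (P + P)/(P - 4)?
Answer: 50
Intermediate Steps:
Q(P) = 2*P/(-4 + P) (Q(P) = (2*P)/(-4 + P) = 2*P/(-4 + P))
Z(t, w) = 3*(-4 + t)/(2*t) (Z(t, w) = 3/((2*t/(-4 + t))) = 3*((-4 + t)/(2*t)) = 3*(-4 + t)/(2*t))
y(h, N) = -5 (y(h, N) = -2 - (3/2 - 6/(-4)) = -2 - (3/2 - 6*(-¼)) = -2 - (3/2 + 3/2) = -2 - 1*3 = -2 - 3 = -5)
-10*y(1/(-1*(-1) - 2*5), 9) = -10*(-5) = 50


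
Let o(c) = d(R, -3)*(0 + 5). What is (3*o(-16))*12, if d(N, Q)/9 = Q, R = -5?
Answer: -4860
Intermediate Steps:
d(N, Q) = 9*Q
o(c) = -135 (o(c) = (9*(-3))*(0 + 5) = -27*5 = -135)
(3*o(-16))*12 = (3*(-135))*12 = -405*12 = -4860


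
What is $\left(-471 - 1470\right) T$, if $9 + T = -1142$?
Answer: $2234091$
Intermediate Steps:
$T = -1151$ ($T = -9 - 1142 = -1151$)
$\left(-471 - 1470\right) T = \left(-471 - 1470\right) \left(-1151\right) = \left(-1941\right) \left(-1151\right) = 2234091$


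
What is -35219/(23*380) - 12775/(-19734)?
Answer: -12681701/3749460 ≈ -3.3823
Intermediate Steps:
-35219/(23*380) - 12775/(-19734) = -35219/8740 - 12775*(-1/19734) = -35219*1/8740 + 12775/19734 = -35219/8740 + 12775/19734 = -12681701/3749460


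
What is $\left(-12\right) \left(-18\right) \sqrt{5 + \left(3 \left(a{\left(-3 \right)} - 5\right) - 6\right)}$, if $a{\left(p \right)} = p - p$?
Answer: $864 i \approx 864.0 i$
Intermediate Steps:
$a{\left(p \right)} = 0$
$\left(-12\right) \left(-18\right) \sqrt{5 + \left(3 \left(a{\left(-3 \right)} - 5\right) - 6\right)} = \left(-12\right) \left(-18\right) \sqrt{5 + \left(3 \left(0 - 5\right) - 6\right)} = 216 \sqrt{5 + \left(3 \left(-5\right) - 6\right)} = 216 \sqrt{5 - 21} = 216 \sqrt{-16} = 216 \cdot 4 i = 864 i$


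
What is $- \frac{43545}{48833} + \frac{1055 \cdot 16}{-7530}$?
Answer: $- \frac{115219489}{36771249} \approx -3.1334$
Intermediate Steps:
$- \frac{43545}{48833} + \frac{1055 \cdot 16}{-7530} = \left(-43545\right) \frac{1}{48833} + 16880 \left(- \frac{1}{7530}\right) = - \frac{43545}{48833} - \frac{1688}{753} = - \frac{115219489}{36771249}$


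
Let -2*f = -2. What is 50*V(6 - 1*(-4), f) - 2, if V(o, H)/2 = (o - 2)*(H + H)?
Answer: 1598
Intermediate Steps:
f = 1 (f = -½*(-2) = 1)
V(o, H) = 4*H*(-2 + o) (V(o, H) = 2*((o - 2)*(H + H)) = 2*((-2 + o)*(2*H)) = 2*(2*H*(-2 + o)) = 4*H*(-2 + o))
50*V(6 - 1*(-4), f) - 2 = 50*(4*1*(-2 + (6 - 1*(-4)))) - 2 = 50*(4*1*(-2 + (6 + 4))) - 2 = 50*(4*1*(-2 + 10)) - 2 = 50*(4*1*8) - 2 = 50*32 - 2 = 1600 - 2 = 1598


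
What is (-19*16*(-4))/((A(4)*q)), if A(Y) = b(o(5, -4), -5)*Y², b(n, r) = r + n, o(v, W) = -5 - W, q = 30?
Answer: -19/45 ≈ -0.42222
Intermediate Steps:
b(n, r) = n + r
A(Y) = -6*Y² (A(Y) = ((-5 - 1*(-4)) - 5)*Y² = ((-5 + 4) - 5)*Y² = (-1 - 5)*Y² = -6*Y²)
(-19*16*(-4))/((A(4)*q)) = (-19*16*(-4))/((-6*4²*30)) = (-304*(-4))/((-6*16*30)) = 1216/((-96*30)) = 1216/(-2880) = 1216*(-1/2880) = -19/45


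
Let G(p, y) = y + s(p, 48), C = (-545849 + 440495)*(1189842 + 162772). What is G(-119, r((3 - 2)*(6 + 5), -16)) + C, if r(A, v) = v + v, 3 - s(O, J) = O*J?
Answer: -142503289673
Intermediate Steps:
s(O, J) = 3 - J*O (s(O, J) = 3 - O*J = 3 - J*O)
r(A, v) = 2*v
C = -142503295356 (C = -105354*1352614 = -142503295356)
G(p, y) = 3 + y - 48*p (G(p, y) = y + (3 - 1*48*p) = y + (3 - 48*p) = 3 + y - 48*p)
G(-119, r((3 - 2)*(6 + 5), -16)) + C = (3 + 2*(-16) - 48*(-119)) - 142503295356 = (3 - 32 + 5712) - 142503295356 = 5683 - 142503295356 = -142503289673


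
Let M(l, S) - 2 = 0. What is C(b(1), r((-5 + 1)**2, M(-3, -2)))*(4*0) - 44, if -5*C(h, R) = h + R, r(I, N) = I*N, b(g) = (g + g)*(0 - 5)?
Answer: -44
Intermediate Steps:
M(l, S) = 2 (M(l, S) = 2 + 0 = 2)
b(g) = -10*g (b(g) = (2*g)*(-5) = -10*g)
C(h, R) = -R/5 - h/5 (C(h, R) = -(h + R)/5 = -(R + h)/5 = -R/5 - h/5)
C(b(1), r((-5 + 1)**2, M(-3, -2)))*(4*0) - 44 = (-(-5 + 1)**2*2/5 - (-2))*(4*0) - 44 = (-(-4)**2*2/5 - 1/5*(-10))*0 - 44 = (-16*2/5 + 2)*0 - 44 = (-1/5*32 + 2)*0 - 44 = (-32/5 + 2)*0 - 44 = -22/5*0 - 44 = 0 - 44 = -44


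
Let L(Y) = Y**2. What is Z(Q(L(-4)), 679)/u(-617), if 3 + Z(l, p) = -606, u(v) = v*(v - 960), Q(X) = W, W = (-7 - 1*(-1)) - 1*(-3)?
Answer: -609/973009 ≈ -0.00062589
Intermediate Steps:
W = -3 (W = (-7 + 1) + 3 = -6 + 3 = -3)
Q(X) = -3
u(v) = v*(-960 + v)
Z(l, p) = -609 (Z(l, p) = -3 - 606 = -609)
Z(Q(L(-4)), 679)/u(-617) = -609*(-1/(617*(-960 - 617))) = -609/((-617*(-1577))) = -609/973009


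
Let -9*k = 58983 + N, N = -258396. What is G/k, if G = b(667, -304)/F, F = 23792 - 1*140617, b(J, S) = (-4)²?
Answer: -16/2588491525 ≈ -6.1812e-9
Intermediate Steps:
k = 22157 (k = -(58983 - 258396)/9 = -⅑*(-199413) = 22157)
b(J, S) = 16
F = -116825 (F = 23792 - 140617 = -116825)
G = -16/116825 (G = 16/(-116825) = 16*(-1/116825) = -16/116825 ≈ -0.00013696)
G/k = -16/116825/22157 = -16/116825*1/22157 = -16/2588491525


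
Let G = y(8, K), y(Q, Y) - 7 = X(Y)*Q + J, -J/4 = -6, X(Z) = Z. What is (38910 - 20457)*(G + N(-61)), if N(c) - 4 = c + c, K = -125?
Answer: -20058411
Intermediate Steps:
J = 24 (J = -4*(-6) = 24)
y(Q, Y) = 31 + Q*Y (y(Q, Y) = 7 + (Y*Q + 24) = 7 + (Q*Y + 24) = 7 + (24 + Q*Y) = 31 + Q*Y)
N(c) = 4 + 2*c (N(c) = 4 + (c + c) = 4 + 2*c)
G = -969 (G = 31 + 8*(-125) = 31 - 1000 = -969)
(38910 - 20457)*(G + N(-61)) = (38910 - 20457)*(-969 + (4 + 2*(-61))) = 18453*(-969 + (4 - 122)) = 18453*(-969 - 118) = 18453*(-1087) = -20058411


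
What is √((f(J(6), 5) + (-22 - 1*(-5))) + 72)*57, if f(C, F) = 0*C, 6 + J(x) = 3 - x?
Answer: 57*√55 ≈ 422.72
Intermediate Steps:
J(x) = -3 - x (J(x) = -6 + (3 - x) = -3 - x)
f(C, F) = 0
√((f(J(6), 5) + (-22 - 1*(-5))) + 72)*57 = √((0 + (-22 - 1*(-5))) + 72)*57 = √((0 + (-22 + 5)) + 72)*57 = √((0 - 17) + 72)*57 = √(-17 + 72)*57 = √55*57 = 57*√55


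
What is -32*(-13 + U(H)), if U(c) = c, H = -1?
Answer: 448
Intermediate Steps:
-32*(-13 + U(H)) = -32*(-13 - 1) = -32*(-14) = 448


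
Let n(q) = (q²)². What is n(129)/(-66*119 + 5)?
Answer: -276922881/7849 ≈ -35281.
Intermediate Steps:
n(q) = q⁴
n(129)/(-66*119 + 5) = 129⁴/(-66*119 + 5) = 276922881/(-7854 + 5) = 276922881/(-7849) = 276922881*(-1/7849) = -276922881/7849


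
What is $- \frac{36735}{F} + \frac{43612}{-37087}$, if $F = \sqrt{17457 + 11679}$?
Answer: $- \frac{43612}{37087} - \frac{12245 \sqrt{1821}}{2428} \approx -216.39$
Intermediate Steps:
$F = 4 \sqrt{1821}$ ($F = \sqrt{29136} = 4 \sqrt{1821} \approx 170.69$)
$- \frac{36735}{F} + \frac{43612}{-37087} = - \frac{36735}{4 \sqrt{1821}} + \frac{43612}{-37087} = - 36735 \frac{\sqrt{1821}}{7284} + 43612 \left(- \frac{1}{37087}\right) = - \frac{12245 \sqrt{1821}}{2428} - \frac{43612}{37087} = - \frac{43612}{37087} - \frac{12245 \sqrt{1821}}{2428}$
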